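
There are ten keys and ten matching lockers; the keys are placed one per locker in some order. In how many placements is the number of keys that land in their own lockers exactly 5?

Pick the 5 fixed positions: C(10,5) = 252 ways.
The other 5 form a derangement: !5 = 44.
Total: 252 × 44 = 11088.

11088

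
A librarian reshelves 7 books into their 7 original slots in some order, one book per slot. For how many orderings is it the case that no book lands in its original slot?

1854

The number of derangements of 7 is !7 = Σ_{k=0}^{7} (-1)^k·7!/k!
= 7! - 7!/1! + 7!/2! - 7!/3! + 7!/4! - 7!/5! + 7!/6! - 7!/7!
= 5040 - 5040 + 2520 - 840 + 210 - 42 + 7 - 1
= 1854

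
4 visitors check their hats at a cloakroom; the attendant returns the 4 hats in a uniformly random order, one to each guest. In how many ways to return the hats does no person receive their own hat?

9

Use !n = n·!(n-1) + (-1)^n.
!4 = 4·2 + 1 = 9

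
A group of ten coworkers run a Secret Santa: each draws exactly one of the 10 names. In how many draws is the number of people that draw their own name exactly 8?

45

Choose which 8 of the 10 are fixed: C(10,8) = 45.
The remaining 2 must be deranged: !2 = 1.
Total: 45 × 1 = 45.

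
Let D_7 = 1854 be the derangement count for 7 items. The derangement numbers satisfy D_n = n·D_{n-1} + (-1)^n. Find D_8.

14833

D_8 = 8·1854 + 1 = 14833.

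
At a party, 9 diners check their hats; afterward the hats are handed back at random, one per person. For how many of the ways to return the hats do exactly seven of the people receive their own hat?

Pick the 7 fixed positions: C(9,7) = 36 ways.
The other 2 form a derangement: !2 = 1.
Total: 36 × 1 = 36.

36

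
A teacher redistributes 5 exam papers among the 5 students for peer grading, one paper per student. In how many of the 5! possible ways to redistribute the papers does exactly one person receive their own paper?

45

Pick the single fixed position: C(5,1) = 5 ways.
The remaining 4 must be deranged: !4 = 9.
Total: 5 × 9 = 45.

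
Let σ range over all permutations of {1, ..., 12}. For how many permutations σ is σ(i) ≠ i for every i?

176214841

The number of derangements of 12 is !12 = Σ_{k=0}^{12} (-1)^k·12!/k!
= 12! - 12!/1! + 12!/2! - 12!/3! + 12!/4! - 12!/5! + 12!/6! - 12!/7! + 12!/8! - 12!/9! + 12!/10! - 12!/11! + 12!/12!
= 479001600 - 479001600 + 239500800 - 79833600 + 19958400 - 3991680 + 665280 - 95040 + 11880 - 1320 + 132 - 12 + 1
= 176214841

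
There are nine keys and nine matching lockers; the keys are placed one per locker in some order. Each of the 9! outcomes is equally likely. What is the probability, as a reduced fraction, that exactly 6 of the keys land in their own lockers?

1/2160

Favorable outcomes: C(9,6)·!3 = 84·2 = 168.
Total outcomes: 9! = 362880.
Probability = 168/362880 = 1/2160.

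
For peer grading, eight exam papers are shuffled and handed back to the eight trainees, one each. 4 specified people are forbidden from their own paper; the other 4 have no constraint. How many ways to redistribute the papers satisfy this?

Inclusion-exclusion on the 4 forbidden self-matches:
Σ_{j=0}^{4} (-1)^j C(4,j)(8-j)!
= C(4,0)·8! - C(4,1)·7! + C(4,2)·6! - C(4,3)·5! + C(4,4)·4!
= 40320 - 20160 + 4320 - 480 + 24
= 24024

24024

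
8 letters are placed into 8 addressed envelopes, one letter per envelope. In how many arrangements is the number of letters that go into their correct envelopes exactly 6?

28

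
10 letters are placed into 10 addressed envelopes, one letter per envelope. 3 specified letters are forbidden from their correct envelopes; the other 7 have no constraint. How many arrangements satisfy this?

2656080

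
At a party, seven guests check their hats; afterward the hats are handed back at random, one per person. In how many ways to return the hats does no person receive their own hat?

!7 = 7! · Σ_{k=0}^{7} (-1)^k/k!
= 7! - 7!/1! + 7!/2! - 7!/3! + 7!/4! - 7!/5! + 7!/6! - 7!/7!
= 5040 - 5040 + 2520 - 840 + 210 - 42 + 7 - 1
= 1854

1854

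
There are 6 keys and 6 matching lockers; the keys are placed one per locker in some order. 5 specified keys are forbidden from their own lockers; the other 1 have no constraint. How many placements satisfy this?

309

Let A_j be the event that the j-th constrained one is fixed. By inclusion-exclusion over the 5 events:
Σ_{j=0}^{5} (-1)^j C(5,j)(6-j)!
= C(5,0)·6! - C(5,1)·5! + C(5,2)·4! - C(5,3)·3! + C(5,4)·2! - C(5,5)·1!
= 720 - 600 + 240 - 60 + 10 - 1
= 309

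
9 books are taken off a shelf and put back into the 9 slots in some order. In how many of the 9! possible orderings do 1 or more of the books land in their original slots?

# with exactly i fixed is C(9,i)·!(9-i); sum over i=1..9:
  i=1: C(9,1)·!8 = 9·14833 = 133497
  i=2: C(9,2)·!7 = 36·1854 = 66744
  i=3: C(9,3)·!6 = 84·265 = 22260
  i=4: C(9,4)·!5 = 126·44 = 5544
  i=5: C(9,5)·!4 = 126·9 = 1134
  i=6: C(9,6)·!3 = 84·2 = 168
  i=7: C(9,7)·!2 = 36·1 = 36
  i=8: C(9,8)·!1 = 9·0 = 0
  i=9: C(9,9)·!0 = 1·1 = 1
Total = 229384.

229384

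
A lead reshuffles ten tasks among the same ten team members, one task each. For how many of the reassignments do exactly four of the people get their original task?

Pick the 4 fixed positions: C(10,4) = 210 ways.
The other 6 form a derangement: !6 = 265.
Total: 210 × 265 = 55650.

55650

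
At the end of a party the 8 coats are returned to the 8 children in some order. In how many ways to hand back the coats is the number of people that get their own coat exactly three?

Pick the 3 fixed positions: C(8,3) = 56 ways.
The other 5 form a derangement: !5 = 44.
Total: 56 × 44 = 2464.

2464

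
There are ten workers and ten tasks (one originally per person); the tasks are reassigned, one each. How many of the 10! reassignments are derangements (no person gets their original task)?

1334961

Recurrence: !10 = 10·!9 + (-1)^10.
!10 = 10·133496 + 1 = 1334961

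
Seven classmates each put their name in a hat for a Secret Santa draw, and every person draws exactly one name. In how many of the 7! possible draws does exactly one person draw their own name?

Pick the single fixed position: C(7,1) = 7 ways.
The other 6 form a derangement: !6 = 265.
Total: 7 × 265 = 1855.

1855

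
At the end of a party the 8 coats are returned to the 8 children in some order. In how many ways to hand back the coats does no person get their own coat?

14833

!8 = 8! · Σ_{k=0}^{8} (-1)^k/k!
= 8! - 8!/1! + 8!/2! - 8!/3! + 8!/4! - 8!/5! + 8!/6! - 8!/7! + 8!/8!
= 40320 - 40320 + 20160 - 6720 + 1680 - 336 + 56 - 8 + 1
= 14833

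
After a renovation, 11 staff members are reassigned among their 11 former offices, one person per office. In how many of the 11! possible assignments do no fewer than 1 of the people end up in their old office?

25232230

Sum C(11,i)·!(11-i) for i = 1..11:
  i=1: C(11,1)·!10 = 11·1334961 = 14684571
  i=2: C(11,2)·!9 = 55·133496 = 7342280
  i=3: C(11,3)·!8 = 165·14833 = 2447445
  i=4: C(11,4)·!7 = 330·1854 = 611820
  i=5: C(11,5)·!6 = 462·265 = 122430
  i=6: C(11,6)·!5 = 462·44 = 20328
  i=7: C(11,7)·!4 = 330·9 = 2970
  i=8: C(11,8)·!3 = 165·2 = 330
  i=9: C(11,9)·!2 = 55·1 = 55
  i=10: C(11,10)·!1 = 11·0 = 0
  i=11: C(11,11)·!0 = 1·1 = 1
Total = 25232230.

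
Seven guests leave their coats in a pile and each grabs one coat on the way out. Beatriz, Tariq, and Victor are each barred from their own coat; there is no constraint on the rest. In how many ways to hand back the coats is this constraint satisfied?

Let A_j be the event that the j-th constrained one is fixed. By inclusion-exclusion over the 3 events:
Σ_{j=0}^{3} (-1)^j C(3,j)(7-j)!
= C(3,0)·7! - C(3,1)·6! + C(3,2)·5! - C(3,3)·4!
= 5040 - 2160 + 360 - 24
= 3216

3216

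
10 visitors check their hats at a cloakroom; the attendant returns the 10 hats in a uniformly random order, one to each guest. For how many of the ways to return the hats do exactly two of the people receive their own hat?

667485

Pick the 2 fixed positions: C(10,2) = 45 ways.
The remaining 8 must be deranged: !8 = 14833.
Total: 45 × 14833 = 667485.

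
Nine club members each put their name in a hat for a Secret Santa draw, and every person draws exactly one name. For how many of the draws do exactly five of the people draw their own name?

Choose which 5 of the 9 are fixed: C(9,5) = 126.
The remaining 4 must be deranged: !4 = 9.
Total: 126 × 9 = 1134.

1134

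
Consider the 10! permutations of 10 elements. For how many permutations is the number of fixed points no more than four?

3615536

Sum C(10,i)·!(10-i) for i = 0..4:
  i=0: C(10,0)·!10 = 1·1334961 = 1334961
  i=1: C(10,1)·!9 = 10·133496 = 1334960
  i=2: C(10,2)·!8 = 45·14833 = 667485
  i=3: C(10,3)·!7 = 120·1854 = 222480
  i=4: C(10,4)·!6 = 210·265 = 55650
Total = 3615536.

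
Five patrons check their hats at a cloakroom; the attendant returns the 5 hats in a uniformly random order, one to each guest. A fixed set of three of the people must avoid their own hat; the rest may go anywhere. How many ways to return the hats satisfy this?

Let A_j be the event that the j-th constrained one is fixed. By inclusion-exclusion over the 3 events:
Σ_{j=0}^{3} (-1)^j C(3,j)(5-j)!
= C(3,0)·5! - C(3,1)·4! + C(3,2)·3! - C(3,3)·2!
= 120 - 72 + 18 - 2
= 64

64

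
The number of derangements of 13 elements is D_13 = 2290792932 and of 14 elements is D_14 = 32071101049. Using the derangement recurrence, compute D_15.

D_15 = (15-1)·(D_14 + D_13) = 14·(32071101049 + 2290792932) = 14·34361893981 = 481066515734.

481066515734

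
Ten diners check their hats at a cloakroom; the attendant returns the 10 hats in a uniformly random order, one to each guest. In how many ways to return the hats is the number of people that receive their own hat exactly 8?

Pick the 8 fixed positions: C(10,8) = 45 ways.
The other 2 form a derangement: !2 = 1.
Total: 45 × 1 = 45.

45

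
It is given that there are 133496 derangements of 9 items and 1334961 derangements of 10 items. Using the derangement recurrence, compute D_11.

14684570

D_11 = (11-1)·(D_10 + D_9) = 10·(1334961 + 133496) = 10·1468457 = 14684570.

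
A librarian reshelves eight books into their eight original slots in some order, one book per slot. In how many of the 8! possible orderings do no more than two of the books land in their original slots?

# with exactly i fixed is C(8,i)·!(8-i); sum over i=0..2:
  i=0: C(8,0)·!8 = 1·14833 = 14833
  i=1: C(8,1)·!7 = 8·1854 = 14832
  i=2: C(8,2)·!6 = 28·265 = 7420
Total = 37085.

37085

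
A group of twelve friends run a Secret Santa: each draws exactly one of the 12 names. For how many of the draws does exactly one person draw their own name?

Choose which one of the 12 is fixed: C(12,1) = 12.
The remaining 11 must be deranged: !11 = 14684570.
Total: 12 × 14684570 = 176214840.

176214840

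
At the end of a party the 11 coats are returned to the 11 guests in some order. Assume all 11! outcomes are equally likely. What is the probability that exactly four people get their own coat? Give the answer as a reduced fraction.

103/6720

Favorable outcomes: C(11,4)·!7 = 330·1854 = 611820.
Total outcomes: 11! = 39916800.
Probability = 611820/39916800 = 103/6720.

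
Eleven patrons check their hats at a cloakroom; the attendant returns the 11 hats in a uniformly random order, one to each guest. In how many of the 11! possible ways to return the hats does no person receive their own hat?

Recurrence: !11 = 10·(!10 + !9).
!11 = 10·(1334961 + 133496) = 10·1468457 = 14684570

14684570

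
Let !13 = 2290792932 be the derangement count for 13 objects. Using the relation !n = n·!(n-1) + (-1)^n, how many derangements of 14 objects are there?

!14 = 14·2290792932 + 1 = 32071101049.

32071101049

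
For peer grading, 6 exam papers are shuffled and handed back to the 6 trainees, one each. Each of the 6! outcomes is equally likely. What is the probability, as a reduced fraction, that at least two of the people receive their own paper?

191/720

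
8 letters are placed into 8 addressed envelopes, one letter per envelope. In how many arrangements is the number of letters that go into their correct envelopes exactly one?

Pick the single fixed position: C(8,1) = 8 ways.
The remaining 7 must be deranged: !7 = 1854.
Total: 8 × 1854 = 14832.

14832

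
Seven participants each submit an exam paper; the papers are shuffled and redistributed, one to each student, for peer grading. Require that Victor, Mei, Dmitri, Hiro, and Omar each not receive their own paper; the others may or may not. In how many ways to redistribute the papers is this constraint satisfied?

2428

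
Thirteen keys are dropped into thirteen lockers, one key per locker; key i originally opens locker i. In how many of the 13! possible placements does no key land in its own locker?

2290792932

The number of derangements of 13 is !13 = Σ_{k=0}^{13} (-1)^k·13!/k!
= 13! - 13!/1! + 13!/2! - 13!/3! + 13!/4! - 13!/5! + 13!/6! - 13!/7! + 13!/8! - 13!/9! + 13!/10! - 13!/11! + 13!/12! - 13!/13!
= 6227020800 - 6227020800 + 3113510400 - 1037836800 + 259459200 - 51891840 + 8648640 - 1235520 + 154440 - 17160 + 1716 - 156 + 13 - 1
= 2290792932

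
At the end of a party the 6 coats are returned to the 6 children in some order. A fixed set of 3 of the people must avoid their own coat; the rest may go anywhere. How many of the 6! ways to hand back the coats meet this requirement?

426

Inclusion-exclusion on the 3 forbidden self-matches:
Σ_{j=0}^{3} (-1)^j C(3,j)(6-j)!
= C(3,0)·6! - C(3,1)·5! + C(3,2)·4! - C(3,3)·3!
= 720 - 360 + 72 - 6
= 426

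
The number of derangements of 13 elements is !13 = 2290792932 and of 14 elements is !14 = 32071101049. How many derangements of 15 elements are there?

481066515734

!15 = (15-1)·(!14 + !13) = 14·(32071101049 + 2290792932) = 14·34361893981 = 481066515734.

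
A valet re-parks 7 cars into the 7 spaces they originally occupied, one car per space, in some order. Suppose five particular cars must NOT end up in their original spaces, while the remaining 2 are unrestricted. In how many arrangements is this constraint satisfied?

2428

Inclusion-exclusion on the 5 forbidden self-matches:
Σ_{j=0}^{5} (-1)^j C(5,j)(7-j)!
= C(5,0)·7! - C(5,1)·6! + C(5,2)·5! - C(5,3)·4! + C(5,4)·3! - C(5,5)·2!
= 5040 - 3600 + 1200 - 240 + 30 - 2
= 2428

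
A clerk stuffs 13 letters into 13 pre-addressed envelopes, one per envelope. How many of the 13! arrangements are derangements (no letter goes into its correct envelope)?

2290792932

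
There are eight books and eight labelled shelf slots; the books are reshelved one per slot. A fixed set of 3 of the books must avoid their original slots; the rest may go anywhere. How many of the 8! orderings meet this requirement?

Let A_j be the event that the j-th constrained one is fixed. By inclusion-exclusion over the 3 events:
Σ_{j=0}^{3} (-1)^j C(3,j)(8-j)!
= C(3,0)·8! - C(3,1)·7! + C(3,2)·6! - C(3,3)·5!
= 40320 - 15120 + 2160 - 120
= 27240

27240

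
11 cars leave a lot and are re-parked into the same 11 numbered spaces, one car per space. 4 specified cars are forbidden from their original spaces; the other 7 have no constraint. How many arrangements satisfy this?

27422640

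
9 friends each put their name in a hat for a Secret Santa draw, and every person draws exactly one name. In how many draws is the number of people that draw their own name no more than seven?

362879

# with exactly i fixed is C(9,i)·!(9-i); sum over i=0..7:
  i=0: C(9,0)·!9 = 1·133496 = 133496
  i=1: C(9,1)·!8 = 9·14833 = 133497
  i=2: C(9,2)·!7 = 36·1854 = 66744
  i=3: C(9,3)·!6 = 84·265 = 22260
  i=4: C(9,4)·!5 = 126·44 = 5544
  i=5: C(9,5)·!4 = 126·9 = 1134
  i=6: C(9,6)·!3 = 84·2 = 168
  i=7: C(9,7)·!2 = 36·1 = 36
Total = 362879.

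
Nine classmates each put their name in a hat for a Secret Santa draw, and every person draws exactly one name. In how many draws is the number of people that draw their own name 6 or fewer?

362843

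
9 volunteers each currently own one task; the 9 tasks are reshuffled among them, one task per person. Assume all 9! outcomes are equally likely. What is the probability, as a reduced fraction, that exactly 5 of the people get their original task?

Favorable outcomes: C(9,5)·!4 = 126·9 = 1134.
Total outcomes: 9! = 362880.
Probability = 1134/362880 = 1/320.

1/320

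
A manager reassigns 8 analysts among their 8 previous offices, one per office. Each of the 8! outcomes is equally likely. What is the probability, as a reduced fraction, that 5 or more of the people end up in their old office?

Favorable outcomes: Σ_{i≥5} C(8,i)·!(8-i) = 56·2 + 28·1 + 8·0 + 1·1 = 141.
Total outcomes: 8! = 40320.
Probability = 141/40320 = 47/13440.

47/13440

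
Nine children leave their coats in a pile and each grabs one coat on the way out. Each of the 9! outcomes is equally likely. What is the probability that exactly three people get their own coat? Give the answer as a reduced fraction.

Favorable outcomes: C(9,3)·!6 = 84·265 = 22260.
Total outcomes: 9! = 362880.
Probability = 22260/362880 = 53/864.

53/864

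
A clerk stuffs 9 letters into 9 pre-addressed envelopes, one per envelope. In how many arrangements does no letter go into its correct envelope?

133496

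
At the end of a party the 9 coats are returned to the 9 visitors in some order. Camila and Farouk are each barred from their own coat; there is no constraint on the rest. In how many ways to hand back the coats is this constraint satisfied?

287280

Inclusion-exclusion on the 2 forbidden self-matches:
Σ_{j=0}^{2} (-1)^j C(2,j)(9-j)!
= C(2,0)·9! - C(2,1)·8! + C(2,2)·7!
= 362880 - 80640 + 5040
= 287280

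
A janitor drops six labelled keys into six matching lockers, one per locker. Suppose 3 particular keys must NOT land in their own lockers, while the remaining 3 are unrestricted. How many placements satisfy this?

Inclusion-exclusion on the 3 forbidden self-matches:
Σ_{j=0}^{3} (-1)^j C(3,j)(6-j)!
= C(3,0)·6! - C(3,1)·5! + C(3,2)·4! - C(3,3)·3!
= 720 - 360 + 72 - 6
= 426

426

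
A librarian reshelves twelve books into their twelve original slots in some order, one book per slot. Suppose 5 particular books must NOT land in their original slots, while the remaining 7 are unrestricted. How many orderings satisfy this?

Let A_j be the event that the j-th constrained one is fixed. By inclusion-exclusion over the 5 events:
Σ_{j=0}^{5} (-1)^j C(5,j)(12-j)!
= C(5,0)·12! - C(5,1)·11! + C(5,2)·10! - C(5,3)·9! + C(5,4)·8! - C(5,5)·7!
= 479001600 - 199584000 + 36288000 - 3628800 + 201600 - 5040
= 312273360

312273360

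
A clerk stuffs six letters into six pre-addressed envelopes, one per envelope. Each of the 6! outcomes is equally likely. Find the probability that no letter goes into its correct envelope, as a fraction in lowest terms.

Favorable outcomes: !6 = 265.
Total outcomes: 6! = 720.
Probability = 265/720 = 53/144.

53/144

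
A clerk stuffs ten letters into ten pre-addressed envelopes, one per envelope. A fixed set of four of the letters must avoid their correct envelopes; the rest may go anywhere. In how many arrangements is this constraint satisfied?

2399760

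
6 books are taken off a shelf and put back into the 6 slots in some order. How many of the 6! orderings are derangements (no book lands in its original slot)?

Use !n = n·!(n-1) + (-1)^n.
!6 = 6·44 + 1 = 265

265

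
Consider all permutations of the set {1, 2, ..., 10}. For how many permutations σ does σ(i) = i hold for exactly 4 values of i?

55650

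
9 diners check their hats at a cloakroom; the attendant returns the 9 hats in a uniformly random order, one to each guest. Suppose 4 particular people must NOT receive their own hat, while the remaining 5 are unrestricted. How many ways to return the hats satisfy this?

229080

Let A_j be the event that the j-th constrained one is fixed. By inclusion-exclusion over the 4 events:
Σ_{j=0}^{4} (-1)^j C(4,j)(9-j)!
= C(4,0)·9! - C(4,1)·8! + C(4,2)·7! - C(4,3)·6! + C(4,4)·5!
= 362880 - 161280 + 30240 - 2880 + 120
= 229080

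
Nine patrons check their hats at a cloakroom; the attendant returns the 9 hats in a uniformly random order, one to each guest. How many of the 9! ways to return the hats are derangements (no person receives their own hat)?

133496

The number of derangements of 9 is !9 = Σ_{k=0}^{9} (-1)^k·9!/k!
= 9! - 9!/1! + 9!/2! - 9!/3! + 9!/4! - 9!/5! + 9!/6! - 9!/7! + 9!/8! - 9!/9!
= 362880 - 362880 + 181440 - 60480 + 15120 - 3024 + 504 - 72 + 9 - 1
= 133496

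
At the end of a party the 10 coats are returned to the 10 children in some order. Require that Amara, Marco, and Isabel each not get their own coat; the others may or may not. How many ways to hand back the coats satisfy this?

Let A_j be the event that the j-th constrained one is fixed. By inclusion-exclusion over the 3 events:
Σ_{j=0}^{3} (-1)^j C(3,j)(10-j)!
= C(3,0)·10! - C(3,1)·9! + C(3,2)·8! - C(3,3)·7!
= 3628800 - 1088640 + 120960 - 5040
= 2656080

2656080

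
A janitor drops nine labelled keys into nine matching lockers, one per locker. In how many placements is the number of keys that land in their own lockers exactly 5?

Pick the 5 fixed positions: C(9,5) = 126 ways.
The remaining 4 must be deranged: !4 = 9.
Total: 126 × 9 = 1134.

1134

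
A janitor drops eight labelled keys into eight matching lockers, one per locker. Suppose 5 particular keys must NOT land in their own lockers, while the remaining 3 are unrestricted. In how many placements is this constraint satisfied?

21234

Let A_j be the event that the j-th constrained one is fixed. By inclusion-exclusion over the 5 events:
Σ_{j=0}^{5} (-1)^j C(5,j)(8-j)!
= C(5,0)·8! - C(5,1)·7! + C(5,2)·6! - C(5,3)·5! + C(5,4)·4! - C(5,5)·3!
= 40320 - 25200 + 7200 - 1200 + 120 - 6
= 21234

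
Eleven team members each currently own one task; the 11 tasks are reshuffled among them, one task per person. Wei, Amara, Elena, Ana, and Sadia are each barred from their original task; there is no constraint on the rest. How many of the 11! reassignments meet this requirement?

25022880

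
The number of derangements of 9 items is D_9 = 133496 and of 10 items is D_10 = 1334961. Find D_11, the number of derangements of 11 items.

D_11 = (11-1)·(D_10 + D_9) = 10·(1334961 + 133496) = 10·1468457 = 14684570.

14684570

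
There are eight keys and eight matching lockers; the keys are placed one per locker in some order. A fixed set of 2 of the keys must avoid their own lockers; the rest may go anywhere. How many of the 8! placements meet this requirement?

30960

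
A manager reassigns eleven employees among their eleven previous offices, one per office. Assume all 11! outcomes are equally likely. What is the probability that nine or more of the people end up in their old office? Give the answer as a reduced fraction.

1/712800

Favorable outcomes: Σ_{i≥9} C(11,i)·!(11-i) = 55·1 + 11·0 + 1·1 = 56.
Total outcomes: 11! = 39916800.
Probability = 56/39916800 = 1/712800.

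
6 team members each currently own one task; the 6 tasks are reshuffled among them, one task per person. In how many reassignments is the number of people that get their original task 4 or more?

16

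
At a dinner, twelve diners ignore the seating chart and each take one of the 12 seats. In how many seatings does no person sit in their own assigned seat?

The number of derangements of 12 is !12 = Σ_{k=0}^{12} (-1)^k·12!/k!
= 12! - 12!/1! + 12!/2! - 12!/3! + 12!/4! - 12!/5! + 12!/6! - 12!/7! + 12!/8! - 12!/9! + 12!/10! - 12!/11! + 12!/12!
= 479001600 - 479001600 + 239500800 - 79833600 + 19958400 - 3991680 + 665280 - 95040 + 11880 - 1320 + 132 - 12 + 1
= 176214841

176214841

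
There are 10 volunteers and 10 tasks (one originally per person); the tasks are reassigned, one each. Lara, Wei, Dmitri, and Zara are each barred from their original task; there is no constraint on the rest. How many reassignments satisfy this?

Inclusion-exclusion on the 4 forbidden self-matches:
Σ_{j=0}^{4} (-1)^j C(4,j)(10-j)!
= C(4,0)·10! - C(4,1)·9! + C(4,2)·8! - C(4,3)·7! + C(4,4)·6!
= 3628800 - 1451520 + 241920 - 20160 + 720
= 2399760

2399760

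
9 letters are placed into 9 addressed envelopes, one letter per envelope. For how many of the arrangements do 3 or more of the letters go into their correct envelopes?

29143

# with exactly i fixed is C(9,i)·!(9-i); sum over i=3..9:
  i=3: C(9,3)·!6 = 84·265 = 22260
  i=4: C(9,4)·!5 = 126·44 = 5544
  i=5: C(9,5)·!4 = 126·9 = 1134
  i=6: C(9,6)·!3 = 84·2 = 168
  i=7: C(9,7)·!2 = 36·1 = 36
  i=8: C(9,8)·!1 = 9·0 = 0
  i=9: C(9,9)·!0 = 1·1 = 1
Total = 29143.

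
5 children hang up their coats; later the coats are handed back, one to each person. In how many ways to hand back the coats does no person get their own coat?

The subfactorial !5 = [5!/e] (nearest integer).
5! = 120, and 120/e ≈ 44.15, so !5 = 44.

44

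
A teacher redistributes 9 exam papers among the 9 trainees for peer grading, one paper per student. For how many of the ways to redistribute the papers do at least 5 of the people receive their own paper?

1339

# with exactly i fixed is C(9,i)·!(9-i); sum over i=5..9:
  i=5: C(9,5)·!4 = 126·9 = 1134
  i=6: C(9,6)·!3 = 84·2 = 168
  i=7: C(9,7)·!2 = 36·1 = 36
  i=8: C(9,8)·!1 = 9·0 = 0
  i=9: C(9,9)·!0 = 1·1 = 1
Total = 1339.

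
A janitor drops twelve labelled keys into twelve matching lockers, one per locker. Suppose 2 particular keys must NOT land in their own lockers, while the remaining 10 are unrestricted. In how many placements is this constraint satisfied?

402796800

Let A_j be the event that the j-th constrained one is fixed. By inclusion-exclusion over the 2 events:
Σ_{j=0}^{2} (-1)^j C(2,j)(12-j)!
= C(2,0)·12! - C(2,1)·11! + C(2,2)·10!
= 479001600 - 79833600 + 3628800
= 402796800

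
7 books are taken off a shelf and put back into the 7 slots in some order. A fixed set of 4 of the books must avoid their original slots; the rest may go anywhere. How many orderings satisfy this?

Let A_j be the event that the j-th constrained one is fixed. By inclusion-exclusion over the 4 events:
Σ_{j=0}^{4} (-1)^j C(4,j)(7-j)!
= C(4,0)·7! - C(4,1)·6! + C(4,2)·5! - C(4,3)·4! + C(4,4)·3!
= 5040 - 2880 + 720 - 96 + 6
= 2790

2790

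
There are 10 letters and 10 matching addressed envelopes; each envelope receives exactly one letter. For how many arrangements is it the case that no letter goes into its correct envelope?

1334961

!10 is the nearest integer to 10!/e.
10! = 3628800, and 3628800/e ≈ 1334960.92, so !10 = 1334961.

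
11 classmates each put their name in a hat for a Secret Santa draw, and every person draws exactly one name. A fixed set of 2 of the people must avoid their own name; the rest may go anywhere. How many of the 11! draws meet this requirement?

33022080

Let A_j be the event that the j-th constrained one is fixed. By inclusion-exclusion over the 2 events:
Σ_{j=0}^{2} (-1)^j C(2,j)(11-j)!
= C(2,0)·11! - C(2,1)·10! + C(2,2)·9!
= 39916800 - 7257600 + 362880
= 33022080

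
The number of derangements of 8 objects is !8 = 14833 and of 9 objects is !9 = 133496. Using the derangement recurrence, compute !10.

1334961

!10 = (10-1)·(!9 + !8) = 9·(133496 + 14833) = 9·148329 = 1334961.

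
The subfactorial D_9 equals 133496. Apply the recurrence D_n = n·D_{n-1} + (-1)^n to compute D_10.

1334961

D_10 = 10·133496 + 1 = 1334961.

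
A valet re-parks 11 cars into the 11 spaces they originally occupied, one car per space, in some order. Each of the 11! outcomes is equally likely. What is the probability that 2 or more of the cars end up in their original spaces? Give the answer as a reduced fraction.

10547659/39916800

Favorable outcomes: Σ_{i≥2} C(11,i)·!(11-i) = 55·133496 + 165·14833 + 330·1854 + 462·265 + 462·44 + 330·9 + 165·2 + 55·1 + 11·0 + 1·1 = 10547659.
Total outcomes: 11! = 39916800.
Probability = 10547659/39916800 = 10547659/39916800.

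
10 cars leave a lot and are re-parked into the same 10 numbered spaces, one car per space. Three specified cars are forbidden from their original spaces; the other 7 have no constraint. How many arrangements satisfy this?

Let A_j be the event that the j-th constrained one is fixed. By inclusion-exclusion over the 3 events:
Σ_{j=0}^{3} (-1)^j C(3,j)(10-j)!
= C(3,0)·10! - C(3,1)·9! + C(3,2)·8! - C(3,3)·7!
= 3628800 - 1088640 + 120960 - 5040
= 2656080

2656080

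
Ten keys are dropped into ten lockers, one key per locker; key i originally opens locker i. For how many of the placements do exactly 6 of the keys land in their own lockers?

1890

Choose which 6 of the 10 are fixed: C(10,6) = 210.
The remaining 4 must be deranged: !4 = 9.
Total: 210 × 9 = 1890.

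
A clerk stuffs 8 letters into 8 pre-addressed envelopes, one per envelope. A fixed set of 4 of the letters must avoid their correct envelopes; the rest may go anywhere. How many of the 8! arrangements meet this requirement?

24024

Let A_j be the event that the j-th constrained one is fixed. By inclusion-exclusion over the 4 events:
Σ_{j=0}^{4} (-1)^j C(4,j)(8-j)!
= C(4,0)·8! - C(4,1)·7! + C(4,2)·6! - C(4,3)·5! + C(4,4)·4!
= 40320 - 20160 + 4320 - 480 + 24
= 24024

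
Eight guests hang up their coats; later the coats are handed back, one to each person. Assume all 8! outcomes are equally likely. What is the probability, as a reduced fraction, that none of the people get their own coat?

Favorable outcomes: !8 = 14833.
Total outcomes: 8! = 40320.
Probability = 14833/40320 = 2119/5760.

2119/5760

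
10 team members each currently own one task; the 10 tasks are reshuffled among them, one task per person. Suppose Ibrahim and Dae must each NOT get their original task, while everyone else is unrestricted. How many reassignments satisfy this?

Let A_j be the event that the j-th constrained one is fixed. By inclusion-exclusion over the 2 events:
Σ_{j=0}^{2} (-1)^j C(2,j)(10-j)!
= C(2,0)·10! - C(2,1)·9! + C(2,2)·8!
= 3628800 - 725760 + 40320
= 2943360

2943360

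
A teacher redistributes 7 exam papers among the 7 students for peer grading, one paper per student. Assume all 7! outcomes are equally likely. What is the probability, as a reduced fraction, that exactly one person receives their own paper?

53/144

Favorable outcomes: C(7,1)·!6 = 7·265 = 1855.
Total outcomes: 7! = 5040.
Probability = 1855/5040 = 53/144.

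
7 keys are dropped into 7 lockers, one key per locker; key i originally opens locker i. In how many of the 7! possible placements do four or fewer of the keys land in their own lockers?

5018

# with exactly i fixed is C(7,i)·!(7-i); sum over i=0..4:
  i=0: C(7,0)·!7 = 1·1854 = 1854
  i=1: C(7,1)·!6 = 7·265 = 1855
  i=2: C(7,2)·!5 = 21·44 = 924
  i=3: C(7,3)·!4 = 35·9 = 315
  i=4: C(7,4)·!3 = 35·2 = 70
Total = 5018.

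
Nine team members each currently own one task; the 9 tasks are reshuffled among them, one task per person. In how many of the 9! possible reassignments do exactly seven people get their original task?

Choose which 7 of the 9 are fixed: C(9,7) = 36.
The other 2 form a derangement: !2 = 1.
Total: 36 × 1 = 36.

36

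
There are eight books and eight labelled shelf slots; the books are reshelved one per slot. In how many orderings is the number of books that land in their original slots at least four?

771

# with exactly i fixed is C(8,i)·!(8-i); sum over i=4..8:
  i=4: C(8,4)·!4 = 70·9 = 630
  i=5: C(8,5)·!3 = 56·2 = 112
  i=6: C(8,6)·!2 = 28·1 = 28
  i=7: C(8,7)·!1 = 8·0 = 0
  i=8: C(8,8)·!0 = 1·1 = 1
Total = 771.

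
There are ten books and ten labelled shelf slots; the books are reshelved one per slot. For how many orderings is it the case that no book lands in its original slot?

1334961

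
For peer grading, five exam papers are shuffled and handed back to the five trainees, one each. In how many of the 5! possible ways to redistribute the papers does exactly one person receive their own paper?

45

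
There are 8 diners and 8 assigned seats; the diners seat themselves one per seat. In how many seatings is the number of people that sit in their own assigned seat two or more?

10655

# with exactly i fixed is C(8,i)·!(8-i); sum over i=2..8:
  i=2: C(8,2)·!6 = 28·265 = 7420
  i=3: C(8,3)·!5 = 56·44 = 2464
  i=4: C(8,4)·!4 = 70·9 = 630
  i=5: C(8,5)·!3 = 56·2 = 112
  i=6: C(8,6)·!2 = 28·1 = 28
  i=7: C(8,7)·!1 = 8·0 = 0
  i=8: C(8,8)·!0 = 1·1 = 1
Total = 10655.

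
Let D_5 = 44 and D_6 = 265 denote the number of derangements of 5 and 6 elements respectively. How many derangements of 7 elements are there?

1854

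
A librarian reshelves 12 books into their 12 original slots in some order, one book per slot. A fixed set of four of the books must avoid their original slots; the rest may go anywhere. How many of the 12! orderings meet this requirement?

Let A_j be the event that the j-th constrained one is fixed. By inclusion-exclusion over the 4 events:
Σ_{j=0}^{4} (-1)^j C(4,j)(12-j)!
= C(4,0)·12! - C(4,1)·11! + C(4,2)·10! - C(4,3)·9! + C(4,4)·8!
= 479001600 - 159667200 + 21772800 - 1451520 + 40320
= 339696000

339696000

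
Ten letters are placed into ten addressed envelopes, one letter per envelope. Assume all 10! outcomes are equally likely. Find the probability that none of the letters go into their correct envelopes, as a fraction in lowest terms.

16481/44800

Favorable outcomes: !10 = 1334961.
Total outcomes: 10! = 3628800.
Probability = 1334961/3628800 = 16481/44800.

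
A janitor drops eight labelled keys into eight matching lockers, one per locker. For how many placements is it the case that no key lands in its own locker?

14833

Use !n = n·!(n-1) + (-1)^n.
!8 = 8·1854 + 1 = 14833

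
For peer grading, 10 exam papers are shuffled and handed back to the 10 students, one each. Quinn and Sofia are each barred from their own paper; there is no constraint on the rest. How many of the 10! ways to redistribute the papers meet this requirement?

2943360

Inclusion-exclusion on the 2 forbidden self-matches:
Σ_{j=0}^{2} (-1)^j C(2,j)(10-j)!
= C(2,0)·10! - C(2,1)·9! + C(2,2)·8!
= 3628800 - 725760 + 40320
= 2943360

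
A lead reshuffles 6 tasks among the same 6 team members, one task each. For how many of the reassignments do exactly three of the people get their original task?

Pick the 3 fixed positions: C(6,3) = 20 ways.
The remaining 3 must be deranged: !3 = 2.
Total: 20 × 2 = 40.

40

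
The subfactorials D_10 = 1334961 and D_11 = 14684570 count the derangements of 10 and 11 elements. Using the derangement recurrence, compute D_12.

D_12 = (12-1)·(D_11 + D_10) = 11·(14684570 + 1334961) = 11·16019531 = 176214841.

176214841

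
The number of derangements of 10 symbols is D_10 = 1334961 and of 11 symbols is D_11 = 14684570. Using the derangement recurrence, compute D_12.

176214841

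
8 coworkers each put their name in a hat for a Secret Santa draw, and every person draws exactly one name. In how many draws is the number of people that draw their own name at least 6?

29

Sum C(8,i)·!(8-i) for i = 6..8:
  i=6: C(8,6)·!2 = 28·1 = 28
  i=7: C(8,7)·!1 = 8·0 = 0
  i=8: C(8,8)·!0 = 1·1 = 1
Total = 29.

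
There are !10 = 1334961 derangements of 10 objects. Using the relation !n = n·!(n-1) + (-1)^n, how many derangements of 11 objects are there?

!11 = 11·1334961 - 1 = 14684570.

14684570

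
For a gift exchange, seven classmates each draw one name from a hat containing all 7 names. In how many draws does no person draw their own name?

1854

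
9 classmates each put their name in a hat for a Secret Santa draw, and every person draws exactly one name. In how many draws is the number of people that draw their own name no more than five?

362675

Sum C(9,i)·!(9-i) for i = 0..5:
  i=0: C(9,0)·!9 = 1·133496 = 133496
  i=1: C(9,1)·!8 = 9·14833 = 133497
  i=2: C(9,2)·!7 = 36·1854 = 66744
  i=3: C(9,3)·!6 = 84·265 = 22260
  i=4: C(9,4)·!5 = 126·44 = 5544
  i=5: C(9,5)·!4 = 126·9 = 1134
Total = 362675.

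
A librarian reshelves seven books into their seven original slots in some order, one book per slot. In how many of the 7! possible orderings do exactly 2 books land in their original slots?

924

Pick the 2 fixed positions: C(7,2) = 21 ways.
The other 5 form a derangement: !5 = 44.
Total: 21 × 44 = 924.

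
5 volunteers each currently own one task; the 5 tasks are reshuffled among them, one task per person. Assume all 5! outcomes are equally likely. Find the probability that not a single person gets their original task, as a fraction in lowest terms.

Favorable outcomes: !5 = 44.
Total outcomes: 5! = 120.
Probability = 44/120 = 11/30.

11/30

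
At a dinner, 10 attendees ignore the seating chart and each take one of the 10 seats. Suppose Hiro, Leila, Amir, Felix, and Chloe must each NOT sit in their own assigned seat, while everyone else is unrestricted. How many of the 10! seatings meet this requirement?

2170680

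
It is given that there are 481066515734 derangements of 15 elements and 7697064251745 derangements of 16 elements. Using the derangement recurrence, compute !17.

130850092279664

!17 = (17-1)·(!16 + !15) = 16·(7697064251745 + 481066515734) = 16·8178130767479 = 130850092279664.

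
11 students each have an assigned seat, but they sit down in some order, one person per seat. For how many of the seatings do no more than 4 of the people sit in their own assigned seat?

39770686

Sum C(11,i)·!(11-i) for i = 0..4:
  i=0: C(11,0)·!11 = 1·14684570 = 14684570
  i=1: C(11,1)·!10 = 11·1334961 = 14684571
  i=2: C(11,2)·!9 = 55·133496 = 7342280
  i=3: C(11,3)·!8 = 165·14833 = 2447445
  i=4: C(11,4)·!7 = 330·1854 = 611820
Total = 39770686.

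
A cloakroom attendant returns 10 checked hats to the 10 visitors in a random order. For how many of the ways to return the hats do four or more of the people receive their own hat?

68914

# with exactly i fixed is C(10,i)·!(10-i); sum over i=4..10:
  i=4: C(10,4)·!6 = 210·265 = 55650
  i=5: C(10,5)·!5 = 252·44 = 11088
  i=6: C(10,6)·!4 = 210·9 = 1890
  i=7: C(10,7)·!3 = 120·2 = 240
  i=8: C(10,8)·!2 = 45·1 = 45
  i=9: C(10,9)·!1 = 10·0 = 0
  i=10: C(10,10)·!0 = 1·1 = 1
Total = 68914.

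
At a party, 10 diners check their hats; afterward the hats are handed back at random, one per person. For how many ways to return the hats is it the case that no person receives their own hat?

By inclusion-exclusion, !10 = Σ (-1)^k · 10!/k! for k=0..10
= 10! - 10!/1! + 10!/2! - 10!/3! + 10!/4! - 10!/5! + 10!/6! - 10!/7! + 10!/8! - 10!/9! + 10!/10!
= 3628800 - 3628800 + 1814400 - 604800 + 151200 - 30240 + 5040 - 720 + 90 - 10 + 1
= 1334961

1334961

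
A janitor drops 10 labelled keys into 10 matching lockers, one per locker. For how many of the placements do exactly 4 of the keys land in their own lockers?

55650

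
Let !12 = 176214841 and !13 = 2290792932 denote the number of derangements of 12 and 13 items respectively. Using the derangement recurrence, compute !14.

32071101049

!14 = (14-1)·(!13 + !12) = 13·(2290792932 + 176214841) = 13·2467007773 = 32071101049.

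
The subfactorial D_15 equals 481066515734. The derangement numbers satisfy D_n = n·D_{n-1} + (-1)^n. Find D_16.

D_16 = 16·481066515734 + 1 = 7697064251745.

7697064251745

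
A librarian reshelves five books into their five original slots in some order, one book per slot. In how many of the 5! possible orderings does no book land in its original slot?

44

The subfactorial !5 = [5!/e] (nearest integer).
5! = 120, and 120/e ≈ 44.15, so !5 = 44.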